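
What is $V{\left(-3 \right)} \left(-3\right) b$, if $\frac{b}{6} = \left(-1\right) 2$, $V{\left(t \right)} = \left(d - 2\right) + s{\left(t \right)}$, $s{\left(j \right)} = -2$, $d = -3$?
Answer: $-252$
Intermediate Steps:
$V{\left(t \right)} = -7$ ($V{\left(t \right)} = \left(-3 - 2\right) - 2 = -5 - 2 = -7$)
$b = -12$ ($b = 6 \left(\left(-1\right) 2\right) = 6 \left(-2\right) = -12$)
$V{\left(-3 \right)} \left(-3\right) b = \left(-7\right) \left(-3\right) \left(-12\right) = 21 \left(-12\right) = -252$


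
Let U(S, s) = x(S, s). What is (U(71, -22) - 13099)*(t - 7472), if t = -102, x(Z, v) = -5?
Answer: 99249696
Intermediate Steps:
U(S, s) = -5
(U(71, -22) - 13099)*(t - 7472) = (-5 - 13099)*(-102 - 7472) = -13104*(-7574) = 99249696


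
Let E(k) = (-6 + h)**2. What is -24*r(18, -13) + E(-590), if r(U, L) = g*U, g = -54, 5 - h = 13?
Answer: 23524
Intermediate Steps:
h = -8 (h = 5 - 1*13 = 5 - 13 = -8)
r(U, L) = -54*U
E(k) = 196 (E(k) = (-6 - 8)**2 = (-14)**2 = 196)
-24*r(18, -13) + E(-590) = -(-1296)*18 + 196 = -24*(-972) + 196 = 23328 + 196 = 23524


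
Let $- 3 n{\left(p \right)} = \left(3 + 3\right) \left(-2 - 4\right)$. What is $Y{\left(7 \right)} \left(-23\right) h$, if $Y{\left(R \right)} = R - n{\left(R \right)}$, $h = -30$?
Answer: $-3450$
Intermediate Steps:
$n{\left(p \right)} = 12$ ($n{\left(p \right)} = - \frac{\left(3 + 3\right) \left(-2 - 4\right)}{3} = - \frac{6 \left(-6\right)}{3} = \left(- \frac{1}{3}\right) \left(-36\right) = 12$)
$Y{\left(R \right)} = -12 + R$ ($Y{\left(R \right)} = R - 12 = -12 + R$)
$Y{\left(7 \right)} \left(-23\right) h = \left(-12 + 7\right) \left(-23\right) \left(-30\right) = \left(-5\right) \left(-23\right) \left(-30\right) = 115 \left(-30\right) = -3450$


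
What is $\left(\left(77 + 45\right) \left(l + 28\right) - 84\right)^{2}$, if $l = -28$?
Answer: $7056$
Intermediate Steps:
$\left(\left(77 + 45\right) \left(l + 28\right) - 84\right)^{2} = \left(\left(77 + 45\right) \left(-28 + 28\right) - 84\right)^{2} = \left(122 \cdot 0 - 84\right)^{2} = \left(0 - 84\right)^{2} = \left(-84\right)^{2} = 7056$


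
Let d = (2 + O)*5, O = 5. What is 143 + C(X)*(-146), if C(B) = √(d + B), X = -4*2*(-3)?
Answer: 143 - 146*√59 ≈ -978.45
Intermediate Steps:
X = 24 (X = -8*(-3) = 24)
d = 35 (d = (2 + 5)*5 = 7*5 = 35)
C(B) = √(35 + B)
143 + C(X)*(-146) = 143 + √(35 + 24)*(-146) = 143 + √59*(-146) = 143 - 146*√59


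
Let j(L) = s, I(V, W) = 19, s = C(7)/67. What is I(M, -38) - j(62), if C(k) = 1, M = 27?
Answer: 1272/67 ≈ 18.985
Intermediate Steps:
s = 1/67 ≈ 0.014925
j(L) = 1/67
I(M, -38) - j(62) = 19 - 1*1/67 = 19 - 1/67 = 1272/67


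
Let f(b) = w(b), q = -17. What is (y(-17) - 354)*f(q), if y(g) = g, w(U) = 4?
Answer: -1484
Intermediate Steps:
f(b) = 4
(y(-17) - 354)*f(q) = (-17 - 354)*4 = -371*4 = -1484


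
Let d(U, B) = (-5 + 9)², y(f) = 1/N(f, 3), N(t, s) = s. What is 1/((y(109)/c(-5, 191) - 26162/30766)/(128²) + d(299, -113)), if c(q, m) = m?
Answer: 72208048128/1155325030033 ≈ 0.062500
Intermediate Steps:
y(f) = ⅓ (y(f) = 1/3 = ⅓)
d(U, B) = 16 (d(U, B) = 4² = 16)
1/((y(109)/c(-5, 191) - 26162/30766)/(128²) + d(299, -113)) = 1/(((⅓)/191 - 26162/30766)/(128²) + 16) = 1/(((⅓)*(1/191) - 26162*1/30766)/16384 + 16) = 1/((1/573 - 13081/15383)*(1/16384) + 16) = 1/(-7480030/8814459*1/16384 + 16) = 1/(-3740015/72208048128 + 16) = 1/(1155325030033/72208048128) = 72208048128/1155325030033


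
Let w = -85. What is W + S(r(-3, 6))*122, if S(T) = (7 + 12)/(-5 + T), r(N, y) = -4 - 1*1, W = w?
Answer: -1584/5 ≈ -316.80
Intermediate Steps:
W = -85
r(N, y) = -5 (r(N, y) = -4 - 1 = -5)
S(T) = 19/(-5 + T)
W + S(r(-3, 6))*122 = -85 + (19/(-5 - 5))*122 = -85 + (19/(-10))*122 = -85 + (19*(-1/10))*122 = -85 - 19/10*122 = -85 - 1159/5 = -1584/5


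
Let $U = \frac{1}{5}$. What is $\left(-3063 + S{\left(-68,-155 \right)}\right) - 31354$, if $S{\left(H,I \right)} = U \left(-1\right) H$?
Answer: $- \frac{172017}{5} \approx -34403.0$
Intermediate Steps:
$U = \frac{1}{5} \approx 0.2$
$S{\left(H,I \right)} = - \frac{H}{5}$ ($S{\left(H,I \right)} = \frac{1}{5} \left(-1\right) H = - \frac{H}{5}$)
$\left(-3063 + S{\left(-68,-155 \right)}\right) - 31354 = \left(-3063 - - \frac{68}{5}\right) - 31354 = \left(-3063 + \frac{68}{5}\right) - 31354 = - \frac{15247}{5} - 31354 = - \frac{172017}{5}$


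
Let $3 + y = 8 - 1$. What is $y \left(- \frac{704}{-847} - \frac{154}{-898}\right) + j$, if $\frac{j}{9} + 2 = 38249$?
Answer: $\frac{11900960439}{34573} \approx 3.4423 \cdot 10^{5}$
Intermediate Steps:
$j = 344223$ ($j = -18 + 9 \cdot 38249 = -18 + 344241 = 344223$)
$y = 4$ ($y = -3 + \left(8 - 1\right) = -3 + 7 = 4$)
$y \left(- \frac{704}{-847} - \frac{154}{-898}\right) + j = 4 \left(- \frac{704}{-847} - \frac{154}{-898}\right) + 344223 = 4 \left(\left(-704\right) \left(- \frac{1}{847}\right) - - \frac{77}{449}\right) + 344223 = 4 \left(\frac{64}{77} + \frac{77}{449}\right) + 344223 = 4 \cdot \frac{34665}{34573} + 344223 = \frac{138660}{34573} + 344223 = \frac{11900960439}{34573}$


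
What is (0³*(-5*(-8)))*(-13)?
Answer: 0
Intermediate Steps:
(0³*(-5*(-8)))*(-13) = (0*40)*(-13) = 0*(-13) = 0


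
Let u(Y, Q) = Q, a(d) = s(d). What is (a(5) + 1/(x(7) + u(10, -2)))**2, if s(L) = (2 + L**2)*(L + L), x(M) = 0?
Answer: 290521/4 ≈ 72630.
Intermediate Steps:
s(L) = 2*L*(2 + L**2) (s(L) = (2 + L**2)*(2*L) = 2*L*(2 + L**2))
a(d) = 2*d*(2 + d**2)
(a(5) + 1/(x(7) + u(10, -2)))**2 = (2*5*(2 + 5**2) + 1/(0 - 2))**2 = (2*5*(2 + 25) + 1/(-2))**2 = (2*5*27 - 1/2)**2 = (270 - 1/2)**2 = (539/2)**2 = 290521/4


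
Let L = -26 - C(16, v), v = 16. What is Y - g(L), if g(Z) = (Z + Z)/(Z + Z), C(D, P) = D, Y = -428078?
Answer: -428079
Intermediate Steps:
L = -42 (L = -26 - 1*16 = -26 - 16 = -42)
g(Z) = 1 (g(Z) = (2*Z)/((2*Z)) = (2*Z)*(1/(2*Z)) = 1)
Y - g(L) = -428078 - 1*1 = -428078 - 1 = -428079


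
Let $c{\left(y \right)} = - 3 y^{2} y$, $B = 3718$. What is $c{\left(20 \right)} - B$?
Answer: $-27718$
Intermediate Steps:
$c{\left(y \right)} = - 3 y^{3}$
$c{\left(20 \right)} - B = - 3 \cdot 20^{3} - 3718 = \left(-3\right) 8000 - 3718 = -24000 - 3718 = -27718$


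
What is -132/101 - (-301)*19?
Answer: 577487/101 ≈ 5717.7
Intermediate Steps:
-132/101 - (-301)*19 = -132*1/101 - 43*(-133) = -132/101 + 5719 = 577487/101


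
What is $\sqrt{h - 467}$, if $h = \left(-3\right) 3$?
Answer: $2 i \sqrt{119} \approx 21.817 i$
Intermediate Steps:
$h = -9$
$\sqrt{h - 467} = \sqrt{-9 - 467} = \sqrt{-476} = 2 i \sqrt{119}$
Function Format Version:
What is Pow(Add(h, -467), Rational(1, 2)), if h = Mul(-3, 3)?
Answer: Mul(2, I, Pow(119, Rational(1, 2))) ≈ Mul(21.817, I)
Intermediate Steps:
h = -9
Pow(Add(h, -467), Rational(1, 2)) = Pow(Add(-9, -467), Rational(1, 2)) = Pow(-476, Rational(1, 2)) = Mul(2, I, Pow(119, Rational(1, 2)))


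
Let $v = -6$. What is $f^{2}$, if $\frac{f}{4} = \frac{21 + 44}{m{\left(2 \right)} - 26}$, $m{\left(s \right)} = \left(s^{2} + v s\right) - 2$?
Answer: $\frac{4225}{81} \approx 52.161$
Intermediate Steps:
$m{\left(s \right)} = -2 + s^{2} - 6 s$ ($m{\left(s \right)} = \left(s^{2} - 6 s\right) - 2 = -2 + s^{2} - 6 s$)
$f = - \frac{65}{9}$ ($f = 4 \frac{21 + 44}{\left(-2 + 2^{2} - 12\right) - 26} = 4 \frac{65}{\left(-2 + 4 - 12\right) - 26} = 4 \frac{65}{-10 - 26} = 4 \frac{65}{-36} = 4 \cdot 65 \left(- \frac{1}{36}\right) = 4 \left(- \frac{65}{36}\right) = - \frac{65}{9} \approx -7.2222$)
$f^{2} = \left(- \frac{65}{9}\right)^{2} = \frac{4225}{81}$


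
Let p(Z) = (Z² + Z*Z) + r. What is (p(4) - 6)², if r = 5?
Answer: 961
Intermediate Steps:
p(Z) = 5 + 2*Z² (p(Z) = (Z² + Z*Z) + 5 = (Z² + Z²) + 5 = 2*Z² + 5 = 5 + 2*Z²)
(p(4) - 6)² = ((5 + 2*4²) - 6)² = ((5 + 2*16) - 6)² = ((5 + 32) - 6)² = (37 - 6)² = 31² = 961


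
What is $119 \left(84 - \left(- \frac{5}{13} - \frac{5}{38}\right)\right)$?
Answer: $\frac{4968369}{494} \approx 10057.0$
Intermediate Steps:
$119 \left(84 - \left(- \frac{5}{13} - \frac{5}{38}\right)\right) = 119 \left(84 - - \frac{255}{494}\right) = 119 \left(84 + \left(\frac{5}{13} + \frac{5}{38}\right)\right) = 119 \left(84 + \frac{255}{494}\right) = 119 \cdot \frac{41751}{494} = \frac{4968369}{494}$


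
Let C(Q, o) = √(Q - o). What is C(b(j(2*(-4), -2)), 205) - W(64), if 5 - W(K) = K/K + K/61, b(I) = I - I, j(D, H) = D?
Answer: -180/61 + I*√205 ≈ -2.9508 + 14.318*I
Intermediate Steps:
b(I) = 0
W(K) = 4 - K/61 (W(K) = 5 - (K/K + K/61) = 5 - (1 + K*(1/61)) = 5 - (1 + K/61) = 5 + (-1 - K/61) = 4 - K/61)
C(b(j(2*(-4), -2)), 205) - W(64) = √(0 - 1*205) - (4 - 1/61*64) = √(0 - 205) - (4 - 64/61) = √(-205) - 1*180/61 = I*√205 - 180/61 = -180/61 + I*√205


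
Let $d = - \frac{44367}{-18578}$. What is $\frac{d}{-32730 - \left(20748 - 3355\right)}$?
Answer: $- \frac{44367}{931185094} \approx -4.7646 \cdot 10^{-5}$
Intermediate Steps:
$d = \frac{44367}{18578}$ ($d = \left(-44367\right) \left(- \frac{1}{18578}\right) = \frac{44367}{18578} \approx 2.3881$)
$\frac{d}{-32730 - \left(20748 - 3355\right)} = \frac{44367}{18578 \left(-32730 - \left(20748 - 3355\right)\right)} = \frac{44367}{18578 \left(-32730 - 17393\right)} = \frac{44367}{18578 \left(-50123\right)} = \frac{44367}{18578} \left(- \frac{1}{50123}\right) = - \frac{44367}{931185094}$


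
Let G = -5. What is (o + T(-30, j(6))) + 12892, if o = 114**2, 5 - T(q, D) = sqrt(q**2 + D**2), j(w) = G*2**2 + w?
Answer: 25893 - 2*sqrt(274) ≈ 25860.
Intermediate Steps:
j(w) = -20 + w (j(w) = -5*2**2 + w = -5*4 + w = -20 + w)
T(q, D) = 5 - sqrt(D**2 + q**2) (T(q, D) = 5 - sqrt(q**2 + D**2) = 5 - sqrt(D**2 + q**2))
o = 12996
(o + T(-30, j(6))) + 12892 = (12996 + (5 - sqrt((-20 + 6)**2 + (-30)**2))) + 12892 = (12996 + (5 - sqrt((-14)**2 + 900))) + 12892 = (12996 + (5 - sqrt(196 + 900))) + 12892 = (12996 + (5 - sqrt(1096))) + 12892 = (12996 + (5 - 2*sqrt(274))) + 12892 = (13001 - 2*sqrt(274)) + 12892 = 25893 - 2*sqrt(274)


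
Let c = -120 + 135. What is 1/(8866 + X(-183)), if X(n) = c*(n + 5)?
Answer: 1/6196 ≈ 0.00016139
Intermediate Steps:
c = 15
X(n) = 75 + 15*n (X(n) = 15*(n + 5) = 15*(5 + n) = 75 + 15*n)
1/(8866 + X(-183)) = 1/(8866 + (75 + 15*(-183))) = 1/(8866 + (75 - 2745)) = 1/(8866 - 2670) = 1/6196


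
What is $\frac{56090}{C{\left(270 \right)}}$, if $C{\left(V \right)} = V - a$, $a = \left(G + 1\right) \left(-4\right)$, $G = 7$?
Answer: $\frac{28045}{151} \approx 185.73$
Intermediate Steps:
$a = -32$ ($a = \left(7 + 1\right) \left(-4\right) = 8 \left(-4\right) = -32$)
$C{\left(V \right)} = 32 + V$ ($C{\left(V \right)} = V - -32 = V + 32 = 32 + V$)
$\frac{56090}{C{\left(270 \right)}} = \frac{56090}{32 + 270} = \frac{56090}{302} = 56090 \cdot \frac{1}{302} = \frac{28045}{151}$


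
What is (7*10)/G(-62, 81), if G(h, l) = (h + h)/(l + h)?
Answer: -665/62 ≈ -10.726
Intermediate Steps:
G(h, l) = 2*h/(h + l) (G(h, l) = (2*h)/(h + l) = 2*h/(h + l))
(7*10)/G(-62, 81) = (7*10)/((2*(-62)/(-62 + 81))) = 70/((2*(-62)/19)) = 70/((2*(-62)*(1/19))) = 70/(-124/19) = 70*(-19/124) = -665/62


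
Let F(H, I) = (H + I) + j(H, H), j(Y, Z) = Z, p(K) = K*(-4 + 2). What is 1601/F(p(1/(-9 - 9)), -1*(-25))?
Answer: 14409/227 ≈ 63.476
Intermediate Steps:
p(K) = -2*K (p(K) = K*(-2) = -2*K)
F(H, I) = I + 2*H (F(H, I) = (H + I) + H = I + 2*H)
1601/F(p(1/(-9 - 9)), -1*(-25)) = 1601/(-1*(-25) + 2*(-2/(-9 - 9))) = 1601/(25 + 2*(-2/(-18))) = 1601/(25 + 2*(-2*(-1/18))) = 1601/(25 + 2*(⅑)) = 1601/(25 + 2/9) = 1601/(227/9) = 1601*(9/227) = 14409/227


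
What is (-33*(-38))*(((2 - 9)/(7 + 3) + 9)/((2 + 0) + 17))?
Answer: 2739/5 ≈ 547.80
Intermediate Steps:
(-33*(-38))*(((2 - 9)/(7 + 3) + 9)/((2 + 0) + 17)) = 1254*((-7/10 + 9)/(2 + 17)) = 1254*((-7*⅒ + 9)/19) = 1254*((-7/10 + 9)*(1/19)) = 1254*((83/10)*(1/19)) = 1254*(83/190) = 2739/5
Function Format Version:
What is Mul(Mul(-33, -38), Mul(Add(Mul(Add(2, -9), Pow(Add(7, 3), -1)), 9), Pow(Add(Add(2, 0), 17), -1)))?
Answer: Rational(2739, 5) ≈ 547.80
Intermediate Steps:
Mul(Mul(-33, -38), Mul(Add(Mul(Add(2, -9), Pow(Add(7, 3), -1)), 9), Pow(Add(Add(2, 0), 17), -1))) = Mul(1254, Mul(Add(Mul(-7, Pow(10, -1)), 9), Pow(Add(2, 17), -1))) = Mul(1254, Mul(Add(Mul(-7, Rational(1, 10)), 9), Pow(19, -1))) = Mul(1254, Mul(Add(Rational(-7, 10), 9), Rational(1, 19))) = Mul(1254, Mul(Rational(83, 10), Rational(1, 19))) = Mul(1254, Rational(83, 190)) = Rational(2739, 5)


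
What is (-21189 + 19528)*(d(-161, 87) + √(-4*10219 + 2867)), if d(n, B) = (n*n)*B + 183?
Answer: -3746069910 - 1661*I*√38009 ≈ -3.7461e+9 - 3.2383e+5*I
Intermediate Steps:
d(n, B) = 183 + B*n² (d(n, B) = n²*B + 183 = B*n² + 183 = 183 + B*n²)
(-21189 + 19528)*(d(-161, 87) + √(-4*10219 + 2867)) = (-21189 + 19528)*((183 + 87*(-161)²) + √(-4*10219 + 2867)) = -1661*((183 + 87*25921) + √(-40876 + 2867)) = -1661*((183 + 2255127) + √(-38009)) = -1661*(2255310 + I*√38009) = -3746069910 - 1661*I*√38009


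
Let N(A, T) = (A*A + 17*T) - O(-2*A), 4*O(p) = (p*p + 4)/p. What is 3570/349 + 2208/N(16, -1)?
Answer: 17626598/919615 ≈ 19.167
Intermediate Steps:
O(p) = (4 + p²)/(4*p) (O(p) = ((p*p + 4)/p)/4 = ((p² + 4)/p)/4 = ((4 + p²)/p)/4 = (4 + p²)/(4*p))
N(A, T) = A² + A/2 + 1/(2*A) + 17*T (N(A, T) = (A*A + 17*T) - (1/(-2*A) + (-2*A)/4) = (A² + 17*T) - (-1/(2*A) - A/2) = (A² + 17*T) - (-A/2 - 1/(2*A)) = (A² + 17*T) + (A/2 + 1/(2*A)) = A² + A/2 + 1/(2*A) + 17*T)
3570/349 + 2208/N(16, -1) = 3570/349 + 2208/(16² + (½)*16 + (½)/16 + 17*(-1)) = 3570*(1/349) + 2208/(256 + 8 + (½)*(1/16) - 17) = 3570/349 + 2208/(256 + 8 + 1/32 - 17) = 3570/349 + 2208/(7905/32) = 3570/349 + 2208*(32/7905) = 3570/349 + 23552/2635 = 17626598/919615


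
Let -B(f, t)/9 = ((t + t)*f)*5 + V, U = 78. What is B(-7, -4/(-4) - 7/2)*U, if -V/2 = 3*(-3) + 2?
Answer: -132678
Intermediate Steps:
V = 14 (V = -2*(3*(-3) + 2) = -2*(-9 + 2) = -2*(-7) = 14)
B(f, t) = -126 - 90*f*t (B(f, t) = -9*(((t + t)*f)*5 + 14) = -9*(((2*t)*f)*5 + 14) = -9*((2*f*t)*5 + 14) = -9*(10*f*t + 14) = -9*(14 + 10*f*t) = -126 - 90*f*t)
B(-7, -4/(-4) - 7/2)*U = (-126 - 90*(-7)*(-4/(-4) - 7/2))*78 = (-126 - 90*(-7)*(-4*(-¼) - 7*½))*78 = (-126 - 90*(-7)*(1 - 7/2))*78 = (-126 - 90*(-7)*(-5/2))*78 = (-126 - 1575)*78 = -1701*78 = -132678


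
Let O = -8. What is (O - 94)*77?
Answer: -7854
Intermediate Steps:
(O - 94)*77 = (-8 - 94)*77 = -102*77 = -7854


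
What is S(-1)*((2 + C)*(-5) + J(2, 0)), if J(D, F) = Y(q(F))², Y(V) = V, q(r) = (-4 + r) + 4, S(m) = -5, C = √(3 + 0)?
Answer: 50 + 25*√3 ≈ 93.301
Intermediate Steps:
C = √3 ≈ 1.7320
q(r) = r
J(D, F) = F²
S(-1)*((2 + C)*(-5) + J(2, 0)) = -5*((2 + √3)*(-5) + 0²) = -5*((-10 - 5*√3) + 0) = -5*(-10 - 5*√3) = 50 + 25*√3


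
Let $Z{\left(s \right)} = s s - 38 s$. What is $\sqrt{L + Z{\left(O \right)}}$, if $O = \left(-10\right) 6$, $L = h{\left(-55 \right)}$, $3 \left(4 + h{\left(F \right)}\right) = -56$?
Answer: $\frac{2 \sqrt{13179}}{3} \approx 76.533$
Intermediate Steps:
$h{\left(F \right)} = - \frac{68}{3}$ ($h{\left(F \right)} = -4 + \frac{1}{3} \left(-56\right) = -4 - \frac{56}{3} = - \frac{68}{3}$)
$L = - \frac{68}{3} \approx -22.667$
$O = -60$
$Z{\left(s \right)} = s^{2} - 38 s$
$\sqrt{L + Z{\left(O \right)}} = \sqrt{- \frac{68}{3} - 60 \left(-38 - 60\right)} = \sqrt{- \frac{68}{3} - -5880} = \sqrt{- \frac{68}{3} + 5880} = \sqrt{\frac{17572}{3}} = \frac{2 \sqrt{13179}}{3}$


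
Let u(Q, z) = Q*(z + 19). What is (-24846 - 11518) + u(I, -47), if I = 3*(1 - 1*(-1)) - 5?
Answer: -36392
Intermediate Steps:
I = 1 (I = 3*(1 + 1) - 5 = 3*2 - 5 = 6 - 5 = 1)
u(Q, z) = Q*(19 + z)
(-24846 - 11518) + u(I, -47) = (-24846 - 11518) + 1*(19 - 47) = -36364 + 1*(-28) = -36364 - 28 = -36392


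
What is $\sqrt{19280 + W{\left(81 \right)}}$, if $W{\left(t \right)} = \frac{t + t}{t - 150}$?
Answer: $\frac{\sqrt{10197878}}{23} \approx 138.84$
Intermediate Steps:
$W{\left(t \right)} = \frac{2 t}{-150 + t}$
$\sqrt{19280 + W{\left(81 \right)}} = \sqrt{19280 + 2 \cdot 81 \frac{1}{-150 + 81}} = \sqrt{19280 + 2 \cdot 81 \frac{1}{-69}} = \sqrt{19280 + 2 \cdot 81 \left(- \frac{1}{69}\right)} = \sqrt{19280 - \frac{54}{23}} = \sqrt{\frac{443386}{23}} = \frac{\sqrt{10197878}}{23}$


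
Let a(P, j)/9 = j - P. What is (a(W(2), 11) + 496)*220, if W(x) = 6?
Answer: 119020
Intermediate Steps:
a(P, j) = -9*P + 9*j (a(P, j) = 9*(j - P) = -9*P + 9*j)
(a(W(2), 11) + 496)*220 = ((-9*6 + 9*11) + 496)*220 = ((-54 + 99) + 496)*220 = (45 + 496)*220 = 541*220 = 119020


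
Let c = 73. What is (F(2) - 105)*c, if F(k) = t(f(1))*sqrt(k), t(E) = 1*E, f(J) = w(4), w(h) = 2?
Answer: -7665 + 146*sqrt(2) ≈ -7458.5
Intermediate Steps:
f(J) = 2
t(E) = E
F(k) = 2*sqrt(k)
(F(2) - 105)*c = (2*sqrt(2) - 105)*73 = (-105 + 2*sqrt(2))*73 = -7665 + 146*sqrt(2)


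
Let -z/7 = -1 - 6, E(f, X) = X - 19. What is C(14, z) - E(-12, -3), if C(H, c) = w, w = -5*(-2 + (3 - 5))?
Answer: 42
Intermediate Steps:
E(f, X) = -19 + X
w = 20 (w = -5*(-2 - 2) = -5*(-4) = 20)
z = 49 (z = -7*(-1 - 6) = -7*(-7) = 49)
C(H, c) = 20
C(14, z) - E(-12, -3) = 20 - (-19 - 3) = 20 - 1*(-22) = 20 + 22 = 42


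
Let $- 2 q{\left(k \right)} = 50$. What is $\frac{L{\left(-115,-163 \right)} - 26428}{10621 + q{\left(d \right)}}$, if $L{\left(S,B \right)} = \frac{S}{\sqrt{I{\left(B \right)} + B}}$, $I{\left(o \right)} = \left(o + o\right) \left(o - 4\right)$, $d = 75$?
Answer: $- \frac{6607}{2649} - \frac{115 \sqrt{6031}}{191713428} \approx -2.4942$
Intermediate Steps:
$q{\left(k \right)} = -25$ ($q{\left(k \right)} = \left(- \frac{1}{2}\right) 50 = -25$)
$I{\left(o \right)} = 2 o \left(-4 + o\right)$
$L{\left(S,B \right)} = \frac{S}{\sqrt{B + 2 B \left(-4 + B\right)}}$ ($L{\left(S,B \right)} = \frac{S}{\sqrt{2 B \left(-4 + B\right) + B}} = \frac{S}{\sqrt{B + 2 B \left(-4 + B\right)}}$)
$\frac{L{\left(-115,-163 \right)} - 26428}{10621 + q{\left(d \right)}} = \frac{- \frac{115}{3 \sqrt{6031}} - 26428}{10621 - 25} = \frac{- \frac{115}{3 \sqrt{6031}} - 26428}{10596} = \left(- \frac{115}{3 \sqrt{6031}} - 26428\right) \frac{1}{10596} = \left(- 115 \frac{\sqrt{6031}}{18093} - 26428\right) \frac{1}{10596} = \left(- \frac{115 \sqrt{6031}}{18093} - 26428\right) \frac{1}{10596} = \left(-26428 - \frac{115 \sqrt{6031}}{18093}\right) \frac{1}{10596} = - \frac{6607}{2649} - \frac{115 \sqrt{6031}}{191713428}$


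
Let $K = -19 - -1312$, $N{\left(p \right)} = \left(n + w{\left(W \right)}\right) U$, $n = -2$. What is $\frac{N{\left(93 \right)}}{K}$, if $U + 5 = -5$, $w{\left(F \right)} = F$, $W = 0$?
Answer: $\frac{20}{1293} \approx 0.015468$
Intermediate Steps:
$U = -10$ ($U = -5 - 5 = -10$)
$N{\left(p \right)} = 20$ ($N{\left(p \right)} = \left(-2 + 0\right) \left(-10\right) = \left(-2\right) \left(-10\right) = 20$)
$K = 1293$ ($K = -19 + 1312 = 1293$)
$\frac{N{\left(93 \right)}}{K} = \frac{20}{1293}$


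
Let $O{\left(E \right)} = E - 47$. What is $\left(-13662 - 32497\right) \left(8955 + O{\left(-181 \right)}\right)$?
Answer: $-402829593$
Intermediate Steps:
$O{\left(E \right)} = -47 + E$
$\left(-13662 - 32497\right) \left(8955 + O{\left(-181 \right)}\right) = \left(-13662 - 32497\right) \left(8955 - 228\right) = - 46159 \left(8955 - 228\right) = \left(-46159\right) 8727 = -402829593$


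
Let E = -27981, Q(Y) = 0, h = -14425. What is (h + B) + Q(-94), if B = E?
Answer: -42406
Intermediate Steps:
B = -27981
(h + B) + Q(-94) = (-14425 - 27981) + 0 = -42406 + 0 = -42406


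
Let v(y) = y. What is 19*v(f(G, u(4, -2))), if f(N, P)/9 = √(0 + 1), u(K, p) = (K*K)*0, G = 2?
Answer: 171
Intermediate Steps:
u(K, p) = 0 (u(K, p) = K²*0 = 0)
f(N, P) = 9 (f(N, P) = 9*√(0 + 1) = 9*√1 = 9*1 = 9)
19*v(f(G, u(4, -2))) = 19*9 = 171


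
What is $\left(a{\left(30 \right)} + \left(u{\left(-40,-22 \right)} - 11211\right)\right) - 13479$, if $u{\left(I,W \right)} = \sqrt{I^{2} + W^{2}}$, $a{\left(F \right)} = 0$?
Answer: $-24690 + 2 \sqrt{521} \approx -24644.0$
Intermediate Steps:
$\left(a{\left(30 \right)} + \left(u{\left(-40,-22 \right)} - 11211\right)\right) - 13479 = \left(0 - \left(11211 - \sqrt{\left(-40\right)^{2} + \left(-22\right)^{2}}\right)\right) - 13479 = \left(0 - \left(11211 - \sqrt{1600 + 484}\right)\right) - 13479 = \left(0 - \left(11211 - \sqrt{2084}\right)\right) - 13479 = \left(0 - \left(11211 - 2 \sqrt{521}\right)\right) - 13479 = \left(-11211 + 2 \sqrt{521}\right) - 13479 = -24690 + 2 \sqrt{521}$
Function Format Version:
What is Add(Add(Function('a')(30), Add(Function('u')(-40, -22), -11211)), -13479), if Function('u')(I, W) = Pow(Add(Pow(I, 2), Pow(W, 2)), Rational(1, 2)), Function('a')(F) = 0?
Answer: Add(-24690, Mul(2, Pow(521, Rational(1, 2)))) ≈ -24644.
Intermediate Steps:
Add(Add(Function('a')(30), Add(Function('u')(-40, -22), -11211)), -13479) = Add(Add(0, Add(Pow(Add(Pow(-40, 2), Pow(-22, 2)), Rational(1, 2)), -11211)), -13479) = Add(Add(0, Add(Pow(Add(1600, 484), Rational(1, 2)), -11211)), -13479) = Add(Add(0, Add(Pow(2084, Rational(1, 2)), -11211)), -13479) = Add(Add(0, Add(Mul(2, Pow(521, Rational(1, 2))), -11211)), -13479) = Add(Add(0, Add(-11211, Mul(2, Pow(521, Rational(1, 2))))), -13479) = Add(Add(-11211, Mul(2, Pow(521, Rational(1, 2)))), -13479) = Add(-24690, Mul(2, Pow(521, Rational(1, 2))))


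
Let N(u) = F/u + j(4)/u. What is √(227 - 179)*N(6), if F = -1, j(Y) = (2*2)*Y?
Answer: 10*√3 ≈ 17.320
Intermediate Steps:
j(Y) = 4*Y
N(u) = 15/u (N(u) = -1/u + (4*4)/u = -1/u + 16/u = 15/u)
√(227 - 179)*N(6) = √(227 - 179)*(15/6) = √48*(15*(⅙)) = (4*√3)*(5/2) = 10*√3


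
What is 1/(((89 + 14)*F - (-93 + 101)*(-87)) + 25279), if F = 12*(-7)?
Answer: 1/17323 ≈ 5.7727e-5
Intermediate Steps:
F = -84
1/(((89 + 14)*F - (-93 + 101)*(-87)) + 25279) = 1/(((89 + 14)*(-84) - (-93 + 101)*(-87)) + 25279) = 1/((103*(-84) - 8*(-87)) + 25279) = 1/((-8652 - 1*(-696)) + 25279) = 1/((-8652 + 696) + 25279) = 1/(-7956 + 25279) = 1/17323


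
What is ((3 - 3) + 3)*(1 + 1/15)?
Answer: 16/5 ≈ 3.2000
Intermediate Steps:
((3 - 3) + 3)*(1 + 1/15) = (0 + 3)*(1 + 1/15) = 3*(16/15) = 16/5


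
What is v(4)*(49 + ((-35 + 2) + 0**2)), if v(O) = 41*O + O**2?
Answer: 2880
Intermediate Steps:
v(O) = O**2 + 41*O
v(4)*(49 + ((-35 + 2) + 0**2)) = (4*(41 + 4))*(49 + ((-35 + 2) + 0**2)) = (4*45)*(49 + (-33 + 0)) = 180*(49 - 33) = 180*16 = 2880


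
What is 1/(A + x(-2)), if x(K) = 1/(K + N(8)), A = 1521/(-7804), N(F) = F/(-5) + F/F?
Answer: -101452/58793 ≈ -1.7256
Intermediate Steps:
N(F) = 1 - F/5 (N(F) = F*(-⅕) + 1 = -F/5 + 1 = 1 - F/5)
A = -1521/7804 (A = 1521*(-1/7804) = -1521/7804 ≈ -0.19490)
x(K) = 1/(-⅗ + K) (x(K) = 1/(K + (1 - ⅕*8)) = 1/(K + (1 - 8/5)) = 1/(K - ⅗) = 1/(-⅗ + K))
1/(A + x(-2)) = 1/(-1521/7804 + 5/(-3 + 5*(-2))) = 1/(-1521/7804 + 5/(-3 - 10)) = 1/(-1521/7804 + 5/(-13)) = 1/(-1521/7804 + 5*(-1/13)) = 1/(-1521/7804 - 5/13) = 1/(-58793/101452) = -101452/58793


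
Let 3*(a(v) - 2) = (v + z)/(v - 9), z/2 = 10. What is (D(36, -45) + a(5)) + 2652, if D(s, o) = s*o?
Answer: 12383/12 ≈ 1031.9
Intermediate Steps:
z = 20 (z = 2*10 = 20)
D(s, o) = o*s
a(v) = 2 + (20 + v)/(3*(-9 + v)) (a(v) = 2 + ((v + 20)/(v - 9))/3 = 2 + ((20 + v)/(-9 + v))/3 = 2 + (20 + v)/(3*(-9 + v)))
(D(36, -45) + a(5)) + 2652 = (-45*36 + (-34 + 7*5)/(3*(-9 + 5))) + 2652 = (-1620 + (⅓)*(-34 + 35)/(-4)) + 2652 = (-1620 + (⅓)*(-¼)*1) + 2652 = (-1620 - 1/12) + 2652 = -19441/12 + 2652 = 12383/12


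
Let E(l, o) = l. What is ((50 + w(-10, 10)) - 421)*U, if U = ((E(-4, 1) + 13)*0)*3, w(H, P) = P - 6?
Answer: 0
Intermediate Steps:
w(H, P) = -6 + P
U = 0 (U = ((-4 + 13)*0)*3 = (9*0)*3 = 0*3 = 0)
((50 + w(-10, 10)) - 421)*U = ((50 + (-6 + 10)) - 421)*0 = ((50 + 4) - 421)*0 = (54 - 421)*0 = -367*0 = 0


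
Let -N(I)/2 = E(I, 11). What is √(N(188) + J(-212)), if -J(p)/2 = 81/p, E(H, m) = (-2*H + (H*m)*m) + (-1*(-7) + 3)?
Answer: I*√502959718/106 ≈ 211.57*I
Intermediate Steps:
E(H, m) = 10 - 2*H + H*m² (E(H, m) = (-2*H + H*m²) + (7 + 3) = (-2*H + H*m²) + 10 = 10 - 2*H + H*m²)
N(I) = -20 - 238*I (N(I) = -2*(10 - 2*I + I*11²) = -2*(10 - 2*I + I*121) = -2*(10 - 2*I + 121*I) = -2*(10 + 119*I) = -20 - 238*I)
J(p) = -162/p
√(N(188) + J(-212)) = √((-20 - 238*188) - 162/(-212)) = √((-20 - 44744) - 162*(-1/212)) = √(-44764 + 81/106) = √(-4744903/106) = I*√502959718/106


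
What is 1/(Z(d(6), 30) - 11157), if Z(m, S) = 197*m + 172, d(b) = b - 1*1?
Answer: -1/10000 ≈ -0.00010000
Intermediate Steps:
d(b) = -1 + b (d(b) = b - 1 = -1 + b)
Z(m, S) = 172 + 197*m
1/(Z(d(6), 30) - 11157) = 1/((172 + 197*(-1 + 6)) - 11157) = 1/((172 + 197*5) - 11157) = 1/((172 + 985) - 11157) = 1/(1157 - 11157) = 1/(-10000) = -1/10000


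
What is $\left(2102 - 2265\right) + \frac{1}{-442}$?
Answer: $- \frac{72047}{442} \approx -163.0$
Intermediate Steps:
$\left(2102 - 2265\right) + \frac{1}{-442} = -163 - \frac{1}{442} = - \frac{72047}{442}$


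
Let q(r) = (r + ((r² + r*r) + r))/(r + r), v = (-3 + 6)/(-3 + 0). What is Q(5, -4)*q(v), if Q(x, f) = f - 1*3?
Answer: 0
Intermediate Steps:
Q(x, f) = -3 + f (Q(x, f) = f - 3 = -3 + f)
v = -1 (v = 3/(-3) = 3*(-⅓) = -1)
q(r) = (2*r + 2*r²)/(2*r) (q(r) = (r + ((r² + r²) + r))/((2*r)) = (r + (2*r² + r))*(1/(2*r)) = (r + (r + 2*r²))*(1/(2*r)) = (2*r + 2*r²)*(1/(2*r)) = (2*r + 2*r²)/(2*r))
Q(5, -4)*q(v) = (-3 - 4)*(1 - 1) = -7*0 = 0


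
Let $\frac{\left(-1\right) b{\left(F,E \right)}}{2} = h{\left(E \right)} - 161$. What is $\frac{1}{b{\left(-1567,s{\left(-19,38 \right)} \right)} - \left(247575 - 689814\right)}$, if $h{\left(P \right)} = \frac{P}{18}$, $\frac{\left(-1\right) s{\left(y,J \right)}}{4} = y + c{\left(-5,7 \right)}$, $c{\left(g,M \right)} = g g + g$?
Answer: $\frac{9}{3983053} \approx 2.2596 \cdot 10^{-6}$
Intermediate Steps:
$c{\left(g,M \right)} = g + g^{2}$ ($c{\left(g,M \right)} = g^{2} + g = g + g^{2}$)
$s{\left(y,J \right)} = -80 - 4 y$ ($s{\left(y,J \right)} = - 4 \left(y - 5 \left(1 - 5\right)\right) = - 4 \left(y - -20\right) = - 4 \left(y + 20\right) = - 4 \left(20 + y\right) = -80 - 4 y$)
$h{\left(P \right)} = \frac{P}{18}$ ($h{\left(P \right)} = P \frac{1}{18} = \frac{P}{18}$)
$b{\left(F,E \right)} = 322 - \frac{E}{9}$ ($b{\left(F,E \right)} = - 2 \left(\frac{E}{18} - 161\right) = - 2 \left(-161 + \frac{E}{18}\right) = 322 - \frac{E}{9}$)
$\frac{1}{b{\left(-1567,s{\left(-19,38 \right)} \right)} - \left(247575 - 689814\right)} = \frac{1}{\left(322 - \frac{-80 - -76}{9}\right) - \left(247575 - 689814\right)} = \frac{1}{\left(322 - \frac{-80 + 76}{9}\right) - -442239} = \frac{1}{\left(322 - - \frac{4}{9}\right) + 442239} = \frac{1}{\left(322 + \frac{4}{9}\right) + 442239} = \frac{1}{\frac{2902}{9} + 442239} = \frac{1}{\frac{3983053}{9}} = \frac{9}{3983053}$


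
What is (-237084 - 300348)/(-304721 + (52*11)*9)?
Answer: 537432/299573 ≈ 1.7940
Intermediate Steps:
(-237084 - 300348)/(-304721 + (52*11)*9) = -537432/(-304721 + 572*9) = -537432/(-304721 + 5148) = -537432/(-299573) = -537432*(-1/299573) = 537432/299573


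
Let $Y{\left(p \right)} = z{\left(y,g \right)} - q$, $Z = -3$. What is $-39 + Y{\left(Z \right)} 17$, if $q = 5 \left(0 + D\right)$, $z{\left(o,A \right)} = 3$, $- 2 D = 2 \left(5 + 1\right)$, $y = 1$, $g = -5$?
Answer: $522$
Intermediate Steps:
$D = -6$ ($D = - \frac{2 \left(5 + 1\right)}{2} = - \frac{2 \cdot 6}{2} = \left(- \frac{1}{2}\right) 12 = -6$)
$q = -30$ ($q = 5 \left(0 - 6\right) = 5 \left(-6\right) = -30$)
$Y{\left(p \right)} = 33$ ($Y{\left(p \right)} = 3 - -30 = 3 + 30 = 33$)
$-39 + Y{\left(Z \right)} 17 = -39 + 33 \cdot 17 = -39 + 561 = 522$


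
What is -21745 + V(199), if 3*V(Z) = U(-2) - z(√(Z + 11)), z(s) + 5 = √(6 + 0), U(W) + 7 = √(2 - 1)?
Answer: -65236/3 - √6/3 ≈ -21746.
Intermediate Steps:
U(W) = -6 (U(W) = -7 + √(2 - 1) = -7 + √1 = -7 + 1 = -6)
z(s) = -5 + √6 (z(s) = -5 + √(6 + 0) = -5 + √6)
V(Z) = -⅓ - √6/3 (V(Z) = (-6 - (-5 + √6))/3 = (-6 + (5 - √6))/3 = (-1 - √6)/3 = -⅓ - √6/3)
-21745 + V(199) = -21745 + (-⅓ - √6/3) = -65236/3 - √6/3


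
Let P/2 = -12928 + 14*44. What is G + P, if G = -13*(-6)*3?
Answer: -24390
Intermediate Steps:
G = 234 (G = 78*3 = 234)
P = -24624 (P = 2*(-12928 + 14*44) = 2*(-12928 + 616) = 2*(-12312) = -24624)
G + P = 234 - 24624 = -24390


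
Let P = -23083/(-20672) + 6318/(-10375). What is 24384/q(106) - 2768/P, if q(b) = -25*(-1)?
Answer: -12186522019264/2722010725 ≈ -4477.0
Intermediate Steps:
P = 108880429/214472000 (P = -23083*(-1/20672) + 6318*(-1/10375) = 23083/20672 - 6318/10375 = 108880429/214472000 ≈ 0.50767)
q(b) = 25
24384/q(106) - 2768/P = 24384/25 - 2768/108880429/214472000 = 24384*(1/25) - 2768*214472000/108880429 = 24384/25 - 593658496000/108880429 = -12186522019264/2722010725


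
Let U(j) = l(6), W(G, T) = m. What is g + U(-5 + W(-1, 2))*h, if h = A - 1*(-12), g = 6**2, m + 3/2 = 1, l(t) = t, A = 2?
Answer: 120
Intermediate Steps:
m = -1/2 (m = -3/2 + 1 = -1/2 ≈ -0.50000)
W(G, T) = -1/2
g = 36
U(j) = 6
h = 14 (h = 2 - 1*(-12) = 2 + 12 = 14)
g + U(-5 + W(-1, 2))*h = 36 + 6*14 = 36 + 84 = 120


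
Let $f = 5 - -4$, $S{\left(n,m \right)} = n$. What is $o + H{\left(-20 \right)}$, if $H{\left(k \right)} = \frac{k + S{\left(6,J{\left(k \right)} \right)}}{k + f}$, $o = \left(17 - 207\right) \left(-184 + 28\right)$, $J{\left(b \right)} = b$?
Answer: $\frac{326054}{11} \approx 29641.0$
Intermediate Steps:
$f = 9$ ($f = 5 + 4 = 9$)
$o = 29640$ ($o = \left(-190\right) \left(-156\right) = 29640$)
$H{\left(k \right)} = \frac{6 + k}{9 + k}$ ($H{\left(k \right)} = \frac{k + 6}{k + 9} = \frac{6 + k}{9 + k}$)
$o + H{\left(-20 \right)} = 29640 + \frac{6 - 20}{9 - 20} = 29640 + \frac{1}{-11} \left(-14\right) = 29640 - - \frac{14}{11} = 29640 + \frac{14}{11} = \frac{326054}{11}$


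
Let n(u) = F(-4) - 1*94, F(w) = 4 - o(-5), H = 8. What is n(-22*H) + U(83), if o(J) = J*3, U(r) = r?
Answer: 8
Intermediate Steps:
o(J) = 3*J
F(w) = 19 (F(w) = 4 - 3*(-5) = 4 - 1*(-15) = 4 + 15 = 19)
n(u) = -75 (n(u) = 19 - 1*94 = 19 - 94 = -75)
n(-22*H) + U(83) = -75 + 83 = 8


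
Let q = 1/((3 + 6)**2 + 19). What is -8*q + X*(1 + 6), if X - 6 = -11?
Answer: -877/25 ≈ -35.080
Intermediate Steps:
X = -5 (X = 6 - 11 = -5)
q = 1/100 (q = 1/(9**2 + 19) = 1/(81 + 19) = 1/100 ≈ 0.010000)
-8*q + X*(1 + 6) = -8*1/100 - 5*(1 + 6) = -2/25 - 5*7 = -2/25 - 35 = -877/25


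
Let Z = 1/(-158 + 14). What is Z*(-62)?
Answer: 31/72 ≈ 0.43056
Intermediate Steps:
Z = -1/144 (Z = 1/(-144) = -1/144 ≈ -0.0069444)
Z*(-62) = -1/144*(-62) = 31/72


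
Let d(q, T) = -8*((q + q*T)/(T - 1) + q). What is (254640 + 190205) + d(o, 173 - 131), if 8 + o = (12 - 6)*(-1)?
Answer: 18248053/41 ≈ 4.4507e+5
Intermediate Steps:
o = -14 (o = -8 + (12 - 6)*(-1) = -8 + 6*(-1) = -8 - 6 = -14)
d(q, T) = -8*q - 8*(q + T*q)/(-1 + T) (d(q, T) = -8*((q + T*q)/(-1 + T) + q) = -8*(q + (q + T*q)/(-1 + T)) = -8*q - 8*(q + T*q)/(-1 + T))
(254640 + 190205) + d(o, 173 - 131) = (254640 + 190205) - 16*(173 - 131)*(-14)/(-1 + (173 - 131)) = 444845 - 16*42*(-14)/(-1 + 42) = 444845 - 16*42*(-14)/41 = 444845 - 16*42*(-14)*1/41 = 444845 + 9408/41 = 18248053/41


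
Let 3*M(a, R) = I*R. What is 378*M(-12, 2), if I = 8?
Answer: 2016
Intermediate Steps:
M(a, R) = 8*R/3 (M(a, R) = (8*R)/3 = 8*R/3)
378*M(-12, 2) = 378*((8/3)*2) = 378*(16/3) = 2016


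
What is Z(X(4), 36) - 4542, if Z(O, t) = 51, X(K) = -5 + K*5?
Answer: -4491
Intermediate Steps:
X(K) = -5 + 5*K
Z(X(4), 36) - 4542 = 51 - 4542 = -4491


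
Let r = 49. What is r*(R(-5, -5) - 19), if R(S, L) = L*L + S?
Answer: 49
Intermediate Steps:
R(S, L) = S + L**2 (R(S, L) = L**2 + S = S + L**2)
r*(R(-5, -5) - 19) = 49*((-5 + (-5)**2) - 19) = 49*((-5 + 25) - 19) = 49*(20 - 19) = 49*1 = 49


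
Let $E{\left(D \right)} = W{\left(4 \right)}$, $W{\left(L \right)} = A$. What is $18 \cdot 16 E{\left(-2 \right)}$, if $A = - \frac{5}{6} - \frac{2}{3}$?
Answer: $-432$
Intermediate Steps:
$A = - \frac{3}{2}$ ($A = \left(-5\right) \frac{1}{6} - \frac{2}{3} = - \frac{5}{6} - \frac{2}{3} = - \frac{3}{2} \approx -1.5$)
$W{\left(L \right)} = - \frac{3}{2}$
$E{\left(D \right)} = - \frac{3}{2}$
$18 \cdot 16 E{\left(-2 \right)} = 18 \cdot 16 \left(- \frac{3}{2}\right) = 288 \left(- \frac{3}{2}\right) = -432$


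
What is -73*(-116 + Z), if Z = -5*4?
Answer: 9928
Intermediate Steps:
Z = -20 (Z = -1*20 = -20)
-73*(-116 + Z) = -73*(-116 - 20) = -73*(-136) = 9928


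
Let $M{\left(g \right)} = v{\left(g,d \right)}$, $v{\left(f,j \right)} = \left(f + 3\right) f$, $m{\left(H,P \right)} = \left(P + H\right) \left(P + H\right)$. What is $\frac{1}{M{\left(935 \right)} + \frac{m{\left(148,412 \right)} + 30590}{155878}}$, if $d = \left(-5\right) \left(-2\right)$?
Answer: $\frac{77939}{68355013265} \approx 1.1402 \cdot 10^{-6}$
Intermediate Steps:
$m{\left(H,P \right)} = \left(H + P\right)^{2}$ ($m{\left(H,P \right)} = \left(H + P\right) \left(H + P\right) = \left(H + P\right)^{2}$)
$d = 10$
$v{\left(f,j \right)} = f \left(3 + f\right)$ ($v{\left(f,j \right)} = \left(3 + f\right) f = f \left(3 + f\right)$)
$M{\left(g \right)} = g \left(3 + g\right)$
$\frac{1}{M{\left(935 \right)} + \frac{m{\left(148,412 \right)} + 30590}{155878}} = \frac{1}{935 \left(3 + 935\right) + \frac{\left(148 + 412\right)^{2} + 30590}{155878}} = \frac{1}{935 \cdot 938 + \left(560^{2} + 30590\right) \frac{1}{155878}} = \frac{1}{877030 + \left(313600 + 30590\right) \frac{1}{155878}} = \frac{1}{877030 + 344190 \cdot \frac{1}{155878}} = \frac{1}{877030 + \frac{172095}{77939}} = \frac{1}{\frac{68355013265}{77939}} = \frac{77939}{68355013265}$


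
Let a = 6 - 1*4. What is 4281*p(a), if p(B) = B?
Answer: 8562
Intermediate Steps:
a = 2 (a = 6 - 4 = 2)
4281*p(a) = 4281*2 = 8562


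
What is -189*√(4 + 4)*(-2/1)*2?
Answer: 1512*√2 ≈ 2138.3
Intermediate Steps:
-189*√(4 + 4)*(-2/1)*2 = -189*√8*(-2*1)*2 = -189*(2*√2)*(-2)*2 = -189*(-4*√2)*2 = -(-1512)*√2 = 1512*√2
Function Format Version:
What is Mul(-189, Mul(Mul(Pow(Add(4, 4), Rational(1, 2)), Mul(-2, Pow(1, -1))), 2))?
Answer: Mul(1512, Pow(2, Rational(1, 2))) ≈ 2138.3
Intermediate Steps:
Mul(-189, Mul(Mul(Pow(Add(4, 4), Rational(1, 2)), Mul(-2, Pow(1, -1))), 2)) = Mul(-189, Mul(Mul(Pow(8, Rational(1, 2)), Mul(-2, 1)), 2)) = Mul(-189, Mul(Mul(Mul(2, Pow(2, Rational(1, 2))), -2), 2)) = Mul(-189, Mul(Mul(-4, Pow(2, Rational(1, 2))), 2)) = Mul(-189, Mul(-8, Pow(2, Rational(1, 2)))) = Mul(1512, Pow(2, Rational(1, 2)))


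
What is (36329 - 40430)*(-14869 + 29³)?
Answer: -39041520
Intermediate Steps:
(36329 - 40430)*(-14869 + 29³) = -4101*(-14869 + 24389) = -4101*9520 = -39041520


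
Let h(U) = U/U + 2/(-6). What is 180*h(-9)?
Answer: 120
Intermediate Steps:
h(U) = ⅔ (h(U) = 1 + 2*(-⅙) = 1 - ⅓ = ⅔)
180*h(-9) = 180*(⅔) = 120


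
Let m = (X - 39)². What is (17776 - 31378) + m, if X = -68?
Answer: -2153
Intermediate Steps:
m = 11449 (m = (-68 - 39)² = (-107)² = 11449)
(17776 - 31378) + m = (17776 - 31378) + 11449 = -13602 + 11449 = -2153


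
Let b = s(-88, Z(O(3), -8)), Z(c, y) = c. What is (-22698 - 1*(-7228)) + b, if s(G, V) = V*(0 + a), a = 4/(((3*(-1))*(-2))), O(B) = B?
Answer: -15468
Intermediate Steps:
a = ⅔ (a = 4/((-3*(-2))) = 4/6 = 4*(⅙) = ⅔ ≈ 0.66667)
s(G, V) = 2*V/3 (s(G, V) = V*(0 + ⅔) = V*(⅔) = 2*V/3)
b = 2 (b = (⅔)*3 = 2)
(-22698 - 1*(-7228)) + b = (-22698 - 1*(-7228)) + 2 = (-22698 + 7228) + 2 = -15470 + 2 = -15468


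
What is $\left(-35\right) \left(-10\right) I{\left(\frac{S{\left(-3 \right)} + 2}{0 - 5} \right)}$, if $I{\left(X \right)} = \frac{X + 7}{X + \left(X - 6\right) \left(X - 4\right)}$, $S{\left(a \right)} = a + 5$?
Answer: $\frac{27125}{398} \approx 68.153$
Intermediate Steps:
$S{\left(a \right)} = 5 + a$
$I{\left(X \right)} = \frac{7 + X}{X + \left(-6 + X\right) \left(-4 + X\right)}$
$\left(-35\right) \left(-10\right) I{\left(\frac{S{\left(-3 \right)} + 2}{0 - 5} \right)} = \left(-35\right) \left(-10\right) \frac{7 + \frac{\left(5 - 3\right) + 2}{0 - 5}}{24 + \left(\frac{\left(5 - 3\right) + 2}{0 - 5}\right)^{2} - 9 \frac{\left(5 - 3\right) + 2}{0 - 5}} = 350 \frac{7 + \frac{2 + 2}{-5}}{24 + \left(\frac{2 + 2}{-5}\right)^{2} - 9 \frac{2 + 2}{-5}} = 350 \frac{7 + 4 \left(- \frac{1}{5}\right)}{24 + \left(4 \left(- \frac{1}{5}\right)\right)^{2} - 9 \cdot 4 \left(- \frac{1}{5}\right)} = 350 \frac{7 - \frac{4}{5}}{24 + \left(- \frac{4}{5}\right)^{2} - - \frac{36}{5}} = 350 \frac{1}{24 + \frac{16}{25} + \frac{36}{5}} \cdot \frac{31}{5} = 350 \frac{1}{\frac{796}{25}} \cdot \frac{31}{5} = 350 \cdot \frac{25}{796} \cdot \frac{31}{5} = 350 \cdot \frac{155}{796} = \frac{27125}{398}$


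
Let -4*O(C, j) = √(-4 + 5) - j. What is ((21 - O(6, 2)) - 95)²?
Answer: 88209/16 ≈ 5513.1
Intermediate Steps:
O(C, j) = -¼ + j/4 (O(C, j) = -(√(-4 + 5) - j)/4 = -(√1 - j)/4 = -(1 - j)/4 = -¼ + j/4)
((21 - O(6, 2)) - 95)² = ((21 - (-¼ + (¼)*2)) - 95)² = ((21 - (-¼ + ½)) - 95)² = ((21 - 1*¼) - 95)² = ((21 - ¼) - 95)² = (83/4 - 95)² = (-297/4)² = 88209/16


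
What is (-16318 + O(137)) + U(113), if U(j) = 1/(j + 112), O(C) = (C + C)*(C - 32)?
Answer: 2801701/225 ≈ 12452.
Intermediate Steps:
O(C) = 2*C*(-32 + C) (O(C) = (2*C)*(-32 + C) = 2*C*(-32 + C))
U(j) = 1/(112 + j)
(-16318 + O(137)) + U(113) = (-16318 + 2*137*(-32 + 137)) + 1/(112 + 113) = (-16318 + 2*137*105) + 1/225 = (-16318 + 28770) + 1/225 = 12452 + 1/225 = 2801701/225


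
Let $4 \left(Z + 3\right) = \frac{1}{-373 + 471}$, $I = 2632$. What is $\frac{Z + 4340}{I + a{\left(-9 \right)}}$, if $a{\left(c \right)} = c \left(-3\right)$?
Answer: $\frac{1700105}{1042328} \approx 1.6311$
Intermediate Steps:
$a{\left(c \right)} = - 3 c$
$Z = - \frac{1175}{392}$ ($Z = -3 + \frac{1}{4 \left(-373 + 471\right)} = -3 + \frac{1}{4 \cdot 98} = -3 + \frac{1}{4} \cdot \frac{1}{98} = -3 + \frac{1}{392} = - \frac{1175}{392} \approx -2.9974$)
$\frac{Z + 4340}{I + a{\left(-9 \right)}} = \frac{- \frac{1175}{392} + 4340}{2632 - -27} = \frac{1700105}{392 \left(2632 + 27\right)} = \frac{1700105}{392 \cdot 2659} = \frac{1700105}{392} \cdot \frac{1}{2659} = \frac{1700105}{1042328}$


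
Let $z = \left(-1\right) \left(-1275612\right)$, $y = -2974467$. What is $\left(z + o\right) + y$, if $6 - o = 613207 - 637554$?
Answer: $-1674502$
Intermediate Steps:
$o = 24353$ ($o = 6 - \left(613207 - 637554\right) = 6 - -24347 = 6 + 24347 = 24353$)
$z = 1275612$
$\left(z + o\right) + y = \left(1275612 + 24353\right) - 2974467 = 1299965 - 2974467 = -1674502$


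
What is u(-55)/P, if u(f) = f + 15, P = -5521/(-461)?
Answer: -18440/5521 ≈ -3.3400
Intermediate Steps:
P = 5521/461 (P = -5521*(-1/461) = 5521/461 ≈ 11.976)
u(f) = 15 + f
u(-55)/P = (15 - 55)/(5521/461) = -40*461/5521 = -18440/5521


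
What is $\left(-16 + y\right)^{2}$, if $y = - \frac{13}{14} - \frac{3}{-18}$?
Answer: $\frac{123904}{441} \approx 280.96$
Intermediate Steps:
$y = - \frac{16}{21}$ ($y = \left(-13\right) \frac{1}{14} - - \frac{1}{6} = - \frac{13}{14} + \frac{1}{6} = - \frac{16}{21} \approx -0.7619$)
$\left(-16 + y\right)^{2} = \left(-16 - \frac{16}{21}\right)^{2} = \left(- \frac{352}{21}\right)^{2} = \frac{123904}{441}$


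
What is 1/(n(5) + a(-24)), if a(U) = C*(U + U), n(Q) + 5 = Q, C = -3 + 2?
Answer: 1/48 ≈ 0.020833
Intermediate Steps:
C = -1
n(Q) = -5 + Q
a(U) = -2*U (a(U) = -(U + U) = -2*U)
1/(n(5) + a(-24)) = 1/((-5 + 5) - 2*(-24)) = 1/(0 + 48) = 1/48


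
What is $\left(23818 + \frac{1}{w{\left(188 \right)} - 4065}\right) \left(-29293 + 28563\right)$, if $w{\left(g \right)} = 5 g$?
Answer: $- \frac{10866962354}{625} \approx -1.7387 \cdot 10^{7}$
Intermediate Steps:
$\left(23818 + \frac{1}{w{\left(188 \right)} - 4065}\right) \left(-29293 + 28563\right) = \left(23818 + \frac{1}{5 \cdot 188 - 4065}\right) \left(-29293 + 28563\right) = \left(23818 + \frac{1}{940 - 4065}\right) \left(-730\right) = \left(23818 + \frac{1}{-3125}\right) \left(-730\right) = \left(23818 - \frac{1}{3125}\right) \left(-730\right) = \frac{74431249}{3125} \left(-730\right) = - \frac{10866962354}{625}$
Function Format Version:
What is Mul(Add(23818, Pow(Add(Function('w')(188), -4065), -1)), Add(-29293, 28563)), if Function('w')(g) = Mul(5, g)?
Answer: Rational(-10866962354, 625) ≈ -1.7387e+7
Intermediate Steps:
Mul(Add(23818, Pow(Add(Function('w')(188), -4065), -1)), Add(-29293, 28563)) = Mul(Add(23818, Pow(Add(Mul(5, 188), -4065), -1)), Add(-29293, 28563)) = Mul(Add(23818, Pow(Add(940, -4065), -1)), -730) = Mul(Add(23818, Pow(-3125, -1)), -730) = Mul(Add(23818, Rational(-1, 3125)), -730) = Mul(Rational(74431249, 3125), -730) = Rational(-10866962354, 625)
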